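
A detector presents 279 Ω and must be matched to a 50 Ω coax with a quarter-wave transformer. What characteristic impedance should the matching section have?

Z_qwt = √(Z_0·R_L) = √(50 × 279) = √13950

Z_qwt ≈ 118 Ω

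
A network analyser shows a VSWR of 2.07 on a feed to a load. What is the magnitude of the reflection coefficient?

|Γ| = (S − 1)/(S + 1) = (2.07 − 1)/(2.07 + 1) = 1.07/3.07

|Γ| ≈ 0.349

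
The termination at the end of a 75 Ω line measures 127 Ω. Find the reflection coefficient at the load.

Γ = (Z_L − Z_0)/(Z_L + Z_0) = (127 − 75)/(127 + 75) = 52/202

Γ = 0.257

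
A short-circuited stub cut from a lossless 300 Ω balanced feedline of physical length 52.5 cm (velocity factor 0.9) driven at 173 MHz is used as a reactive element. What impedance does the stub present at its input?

Z_in ≈ −j497 Ω

λ = v/f = 0.9·c / 173 MHz = 1.56 m
βl = 2π·l/λ = 2π × 0.336 = 121°
tan(βl) = -1.66
For a short-circuited stub, Z_in = jZ_0·tan(βl)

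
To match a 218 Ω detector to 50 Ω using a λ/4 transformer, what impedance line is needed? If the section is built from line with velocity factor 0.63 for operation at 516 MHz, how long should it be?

Z_qwt = √(Z_0·R_L) = √(50 × 218) = √10900
λ = 0.63·c/f = 0.366 m, so l = λ/4 = 0.0916 m

Z_qwt ≈ 104 Ω; length ≈ 9.16 cm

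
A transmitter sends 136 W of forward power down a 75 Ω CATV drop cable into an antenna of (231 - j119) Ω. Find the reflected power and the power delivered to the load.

P_reflected ≈ 48.6 W; P_delivered ≈ 87.4 W

|Γ| = |(156 − j119)/(306 − j119)| = 0.598
|Γ|² = 0.357
P_refl = |Γ|²·P_inc = 48.6 W, P_del = (1 − |Γ|²)·P_inc = 87.4 W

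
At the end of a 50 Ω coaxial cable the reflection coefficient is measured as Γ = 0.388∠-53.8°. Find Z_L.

Z_L ≈ 61.4 − j45.2 Ω

Z_L = Z_0·(1 + Γ)/(1 − Γ) = 50·(1.23 − j0.313)/(0.771 + j0.313)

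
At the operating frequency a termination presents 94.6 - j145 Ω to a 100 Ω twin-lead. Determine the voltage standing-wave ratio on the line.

Γ = (Z_L − Z_0)/(Z_L + Z_0) = (-5.4 − j145)/(194.6 − j145)
|Γ| = 145/243 = 0.598
VSWR = (1 + |Γ|)/(1 − |Γ|) = 1.6/0.402

VSWR ≈ 3.97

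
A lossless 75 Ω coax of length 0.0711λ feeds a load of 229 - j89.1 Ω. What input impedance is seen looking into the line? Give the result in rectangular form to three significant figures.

βl = 2π × 0.0711 = 25.6°
tan(βl) = tan(25.6°) = 0.479
Z_in = Z_0·(Z_L + jZ_0·tanβl)/(Z_0 + jZ_L·tanβl)
     = 75·(229 − j53.2)/(118 + j110)

Z_in ≈ 61.2 − j90.9 Ω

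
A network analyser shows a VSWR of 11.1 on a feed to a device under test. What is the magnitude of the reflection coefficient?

|Γ| = (S − 1)/(S + 1) = (11.1 − 1)/(11.1 + 1) = 10.1/12.1

|Γ| ≈ 0.835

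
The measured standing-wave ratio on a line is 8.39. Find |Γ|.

|Γ| ≈ 0.787

|Γ| = (S − 1)/(S + 1) = (8.39 − 1)/(8.39 + 1) = 7.39/9.39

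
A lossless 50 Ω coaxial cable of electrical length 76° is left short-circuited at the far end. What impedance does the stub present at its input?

Z_in ≈ +j201 Ω

tan(βl) = 4.01
For a short-circuited stub, Z_in = jZ_0·tan(βl)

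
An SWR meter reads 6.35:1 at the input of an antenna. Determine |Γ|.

|Γ| = (S − 1)/(S + 1) = (6.35 − 1)/(6.35 + 1) = 5.35/7.35

|Γ| ≈ 0.728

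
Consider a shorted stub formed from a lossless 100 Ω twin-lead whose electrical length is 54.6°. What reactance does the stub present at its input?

X_in ≈ 141 Ω (inductive)

tan(βl) = 1.41
For a shorted stub, Z_in = jZ_0·tan(βl)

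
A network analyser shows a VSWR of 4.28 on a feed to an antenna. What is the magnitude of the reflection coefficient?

|Γ| = (S − 1)/(S + 1) = (4.28 − 1)/(4.28 + 1) = 3.28/5.28

|Γ| ≈ 0.621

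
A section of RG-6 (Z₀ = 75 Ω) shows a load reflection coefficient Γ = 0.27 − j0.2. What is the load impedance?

Z_L ≈ 116 − j52.4 Ω

Z_L = Z_0·(1 + Γ)/(1 − Γ) = 75·(1.27 − j0.2)/(0.73 + j0.2)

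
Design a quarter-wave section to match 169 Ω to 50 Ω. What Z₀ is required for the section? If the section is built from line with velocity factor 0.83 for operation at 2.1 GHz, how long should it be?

Z_qwt ≈ 91.9 Ω; length ≈ 2.96 cm

Z_qwt = √(Z_0·R_L) = √(50 × 169) = √8450
λ = 0.83·c/f = 0.119 m, so l = λ/4 = 0.0296 m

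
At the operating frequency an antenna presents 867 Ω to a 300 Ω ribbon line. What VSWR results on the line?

VSWR ≈ 2.89

Γ = (867 − 300)/(867 + 300) = 0.486
VSWR = (1 + 0.486)/(1 − 0.486)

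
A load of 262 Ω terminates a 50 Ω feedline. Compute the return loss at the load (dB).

RL ≈ 3.36 dB

Γ = (262 − 50)/(262 + 50) = 0.679
RL = −20·log₁₀|Γ| = −20·log₁₀(0.679)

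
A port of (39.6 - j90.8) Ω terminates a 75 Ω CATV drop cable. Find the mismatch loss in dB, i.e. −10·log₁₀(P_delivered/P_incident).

Γ = (-35.4 − j90.8)/(114.6 − j90.8), |Γ| = 0.667
|Γ|² = 0.444, so P_del/P_inc = 1 − |Γ|² = 0.556
ML = −10·log₁₀(1 − |Γ|²)

mismatch loss ≈ 2.55 dB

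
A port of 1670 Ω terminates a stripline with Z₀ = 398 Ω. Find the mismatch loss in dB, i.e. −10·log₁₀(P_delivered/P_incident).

Γ = (1670 − 398)/(1670 + 398) = 0.615
|Γ|² = 0.378, so P_del/P_inc = 1 − |Γ|² = 0.622
ML = −10·log₁₀(1 − |Γ|²)

mismatch loss ≈ 2.06 dB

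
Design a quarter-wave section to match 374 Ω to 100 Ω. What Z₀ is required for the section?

Z_qwt = √(Z_0·R_L) = √(100 × 374) = √37400

Z_qwt ≈ 193 Ω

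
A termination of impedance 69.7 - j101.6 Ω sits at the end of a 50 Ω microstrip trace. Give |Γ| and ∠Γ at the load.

Γ ≈ 0.659 ∠ -38.7°

Γ = (Z_L − Z_0)/(Z_L + Z_0) = (19.7 − j101.6)/(119.7 − j101.6)
|Γ| = 103/157 = 0.659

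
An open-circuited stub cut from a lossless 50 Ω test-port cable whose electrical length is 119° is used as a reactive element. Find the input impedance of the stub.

Z_in ≈ +j27.7 Ω

tan(βl) = -1.8
For an open-circuited stub, Z_in = −jZ_0·cot(βl) = −jZ_0/tan(βl)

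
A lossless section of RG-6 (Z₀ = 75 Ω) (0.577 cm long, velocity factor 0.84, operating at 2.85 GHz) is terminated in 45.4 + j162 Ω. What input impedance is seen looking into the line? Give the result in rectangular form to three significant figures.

λ = v/f = 0.84·c / 2.85 GHz = 0.0884 m
βl = 2π·l/λ = 2π × 0.0653 = 23.5°
tan(βl) = tan(23.5°) = 0.435
Z_in = Z_0·(Z_L + jZ_0·tanβl)/(Z_0 + jZ_L·tanβl)
     = 75·(45.4 + j195)/(4.59 + j19.7)

Z_in ≈ 740 − j0.602 Ω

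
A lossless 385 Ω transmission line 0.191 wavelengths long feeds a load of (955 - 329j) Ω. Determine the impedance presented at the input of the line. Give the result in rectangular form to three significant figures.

βl = 2π × 0.191 = 68.8°
tan(βl) = tan(68.8°) = 2.57
Z_in = Z_0·(Z_L + jZ_0·tanβl)/(Z_0 + jZ_L·tanβl)
     = 385·(955 + j662)/(1230 + j2460)

Z_in ≈ 143 − j78.1 Ω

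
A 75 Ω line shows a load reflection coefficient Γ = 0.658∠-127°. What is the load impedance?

Z_L ≈ 19.1 − j35.4 Ω

Z_L = Z_0·(1 + Γ)/(1 − Γ) = 75·(0.604 − j0.526)/(1.4 + j0.526)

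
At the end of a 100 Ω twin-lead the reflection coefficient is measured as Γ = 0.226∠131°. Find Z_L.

Z_L ≈ 70.4 + j25.3 Ω

Z_L = Z_0·(1 + Γ)/(1 − Γ) = 100·(0.852 + j0.171)/(1.15 − j0.171)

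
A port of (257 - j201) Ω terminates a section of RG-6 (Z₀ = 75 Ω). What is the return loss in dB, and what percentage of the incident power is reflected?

Γ = (182 − j201)/(332 − j201), |Γ| = 0.699
RL = −20·log₁₀(0.699) = 3.11 dB
P_refl/P_inc = |Γ|² = 0.488

RL ≈ 3.11 dB; 48.8% of incident power reflected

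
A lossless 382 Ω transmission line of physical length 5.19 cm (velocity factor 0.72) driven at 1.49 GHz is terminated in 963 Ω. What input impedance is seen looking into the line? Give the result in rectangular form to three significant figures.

λ = v/f = 0.72·c / 1.49 GHz = 0.145 m
βl = 2π·l/λ = 2π × 0.358 = 129°
tan(βl) = tan(129°) = -1.24
Z_in = Z_0·(Z_L + jZ_0·tanβl)/(Z_0 + jZ_L·tanβl)
     = 382·(963 − j474)/(382 − j1190)

Z_in ≈ 227 + j235 Ω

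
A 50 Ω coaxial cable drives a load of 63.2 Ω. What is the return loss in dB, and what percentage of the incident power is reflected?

RL ≈ 18.7 dB; 1.36% of incident power reflected

Γ = (63.2 − 50)/(63.2 + 50) = 0.117
RL = −20·log₁₀(0.117) = 18.7 dB
P_refl/P_inc = |Γ|² = 0.0136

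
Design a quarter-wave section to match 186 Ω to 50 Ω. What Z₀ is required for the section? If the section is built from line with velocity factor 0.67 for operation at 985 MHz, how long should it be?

Z_qwt = √(Z_0·R_L) = √(50 × 186) = √9300
λ = 0.67·c/f = 0.204 m, so l = λ/4 = 0.051 m

Z_qwt ≈ 96.4 Ω; length ≈ 5.1 cm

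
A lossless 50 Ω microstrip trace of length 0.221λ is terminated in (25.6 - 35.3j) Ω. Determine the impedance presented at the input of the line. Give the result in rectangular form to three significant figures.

Z_in ≈ 25.1 + j34.4 Ω

βl = 2π × 0.221 = 79.6°
tan(βl) = tan(79.6°) = 5.43
Z_in = Z_0·(Z_L + jZ_0·tanβl)/(Z_0 + jZ_L·tanβl)
     = 50·(25.6 + j236)/(242 + j139)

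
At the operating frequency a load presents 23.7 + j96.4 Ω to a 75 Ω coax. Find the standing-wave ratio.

Γ = (Z_L − Z_0)/(Z_L + Z_0) = (-51.3 + j96.4)/(98.7 + j96.4)
|Γ| = 109/138 = 0.791
VSWR = (1 + |Γ|)/(1 − |Γ|) = 1.79/0.209

VSWR ≈ 8.59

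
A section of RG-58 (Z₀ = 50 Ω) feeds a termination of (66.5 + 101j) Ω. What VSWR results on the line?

VSWR ≈ 4.95

Γ = (Z_L − Z_0)/(Z_L + Z_0) = (16.5 + j101)/(116.5 + j101)
|Γ| = 102/154 = 0.664
VSWR = (1 + |Γ|)/(1 − |Γ|) = 1.66/0.336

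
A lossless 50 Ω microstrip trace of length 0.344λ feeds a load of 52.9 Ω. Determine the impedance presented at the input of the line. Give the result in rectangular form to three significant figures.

βl = 2π × 0.344 = 124°
tan(βl) = tan(124°) = -1.49
Z_in = Z_0·(Z_L + jZ_0·tanβl)/(Z_0 + jZ_L·tanβl)
     = 50·(52.9 − j74.6)/(50 − j78.9)

Z_in ≈ 48.9 + j2.55 Ω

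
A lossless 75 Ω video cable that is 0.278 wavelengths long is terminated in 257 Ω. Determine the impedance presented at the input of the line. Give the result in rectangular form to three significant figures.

βl = 2π × 0.278 = 100°
tan(βl) = tan(100°) = -5.63
Z_in = Z_0·(Z_L + jZ_0·tanβl)/(Z_0 + jZ_L·tanβl)
     = 75·(257 − j422)/(75 − j1450)

Z_in ≈ 22.5 + j12.2 Ω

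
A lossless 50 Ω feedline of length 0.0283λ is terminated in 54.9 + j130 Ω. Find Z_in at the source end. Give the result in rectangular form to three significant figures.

βl = 2π × 0.0283 = 10.2°
tan(βl) = tan(10.2°) = 0.18
Z_in = Z_0·(Z_L + jZ_0·tanβl)/(Z_0 + jZ_L·tanβl)
     = 50·(54.9 + j139)/(26.6 + j9.87)

Z_in ≈ 176 + j196 Ω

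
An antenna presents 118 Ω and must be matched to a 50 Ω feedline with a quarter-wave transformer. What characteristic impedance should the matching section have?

Z_qwt ≈ 76.8 Ω

Z_qwt = √(Z_0·R_L) = √(50 × 118) = √5900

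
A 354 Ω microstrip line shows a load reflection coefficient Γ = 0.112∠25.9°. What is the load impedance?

Z_L ≈ 431 + j42.7 Ω

Z_L = Z_0·(1 + Γ)/(1 − Γ) = 354·(1.1 + j0.0489)/(0.899 − j0.0489)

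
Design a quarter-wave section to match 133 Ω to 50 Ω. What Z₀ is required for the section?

Z_qwt = √(Z_0·R_L) = √(50 × 133) = √6650

Z_qwt ≈ 81.5 Ω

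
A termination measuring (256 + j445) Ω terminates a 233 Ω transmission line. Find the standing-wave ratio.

Γ = (Z_L − Z_0)/(Z_L + Z_0) = (23 + j445)/(489 + j445)
|Γ| = 446/661 = 0.674
VSWR = (1 + |Γ|)/(1 − |Γ|) = 1.67/0.326

VSWR ≈ 5.13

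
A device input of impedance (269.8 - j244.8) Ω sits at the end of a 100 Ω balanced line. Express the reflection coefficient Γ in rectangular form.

Γ ≈ 0.624 − j0.249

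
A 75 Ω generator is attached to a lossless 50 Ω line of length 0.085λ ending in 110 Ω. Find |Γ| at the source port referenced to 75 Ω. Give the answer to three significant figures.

βl = 2π × 0.085 = 30.6°
tan(βl) = 0.591
Z_in = Z_0·(Z_L + jZ_0·tanβl)/(Z_0 + jZ_L·tanβl) = 55.1 − j42.2 Ω
Γ_s = (Z_in − Z_s)/(Z_in + Z_s) = (-19.9 − j42.2)/(130 − j42.2), |Γ_s| = 0.341

|Γ| ≈ 0.341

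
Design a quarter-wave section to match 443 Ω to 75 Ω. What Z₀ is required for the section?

Z_qwt ≈ 182 Ω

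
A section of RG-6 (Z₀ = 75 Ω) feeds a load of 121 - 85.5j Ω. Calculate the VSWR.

Γ = (Z_L − Z_0)/(Z_L + Z_0) = (46 − j85.5)/(196 − j85.5)
|Γ| = 97.1/214 = 0.454
VSWR = (1 + |Γ|)/(1 − |Γ|) = 1.45/0.546

VSWR ≈ 2.66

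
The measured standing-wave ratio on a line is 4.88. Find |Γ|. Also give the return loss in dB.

|Γ| ≈ 0.66; return loss ≈ 3.61 dB

|Γ| = (S − 1)/(S + 1) = (4.88 − 1)/(4.88 + 1) = 3.88/5.88
RL = −20·log₁₀|Γ| = −20·log₁₀(0.66)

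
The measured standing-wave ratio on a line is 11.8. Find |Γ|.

|Γ| ≈ 0.844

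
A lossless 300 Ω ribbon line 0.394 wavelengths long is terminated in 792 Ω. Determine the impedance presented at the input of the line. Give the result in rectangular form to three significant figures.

βl = 2π × 0.394 = 142°
tan(βl) = tan(142°) = -0.786
Z_in = Z_0·(Z_L + jZ_0·tanβl)/(Z_0 + jZ_L·tanβl)
     = 300·(792 − j236)/(300 − j622)

Z_in ≈ 242 + j265 Ω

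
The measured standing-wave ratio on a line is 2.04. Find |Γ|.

|Γ| ≈ 0.342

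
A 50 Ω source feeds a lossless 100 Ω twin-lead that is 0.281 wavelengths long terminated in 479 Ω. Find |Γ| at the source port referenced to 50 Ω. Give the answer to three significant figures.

βl = 2π × 0.281 = 101°
tan(βl) = -5.07
Z_in = Z_0·(Z_L + jZ_0·tanβl)/(Z_0 + jZ_L·tanβl) = 21.7 + j18.8 Ω
Γ_s = (Z_in − Z_s)/(Z_in + Z_s) = (-28.3 + j18.8)/(71.7 + j18.8), |Γ_s| = 0.459

|Γ| ≈ 0.459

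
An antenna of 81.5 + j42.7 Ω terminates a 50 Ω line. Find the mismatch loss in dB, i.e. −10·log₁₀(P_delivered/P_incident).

Γ = (31.5 + j42.7)/(131.5 + j42.7), |Γ| = 0.384
|Γ|² = 0.147, so P_del/P_inc = 1 − |Γ|² = 0.853
ML = −10·log₁₀(1 − |Γ|²)

mismatch loss ≈ 0.692 dB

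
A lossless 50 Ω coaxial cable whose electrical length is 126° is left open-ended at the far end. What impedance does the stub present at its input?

Z_in ≈ +j36.3 Ω

tan(βl) = -1.38
For an open-ended stub, Z_in = −jZ_0·cot(βl) = −jZ_0/tan(βl)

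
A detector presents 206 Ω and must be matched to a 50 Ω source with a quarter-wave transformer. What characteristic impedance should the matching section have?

Z_qwt ≈ 101 Ω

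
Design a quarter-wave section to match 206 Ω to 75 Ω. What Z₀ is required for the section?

Z_qwt = √(Z_0·R_L) = √(75 × 206) = √15450

Z_qwt ≈ 124 Ω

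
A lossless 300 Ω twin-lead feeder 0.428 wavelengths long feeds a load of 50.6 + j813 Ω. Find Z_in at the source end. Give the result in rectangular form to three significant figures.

Z_in ≈ 11.6 + j288 Ω

βl = 2π × 0.428 = 154°
tan(βl) = tan(154°) = -0.486
Z_in = Z_0·(Z_L + jZ_0·tanβl)/(Z_0 + jZ_L·tanβl)
     = 300·(50.6 + j667)/(695 − j24.6)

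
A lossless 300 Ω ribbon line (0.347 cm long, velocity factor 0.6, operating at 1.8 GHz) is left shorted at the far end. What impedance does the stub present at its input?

λ = v/f = 0.6·c / 1.8 GHz = 0.1 m
βl = 2π·l/λ = 2π × 0.0347 = 12.5°
tan(βl) = 0.222
For a shorted stub, Z_in = jZ_0·tan(βl)

Z_in ≈ +j66.5 Ω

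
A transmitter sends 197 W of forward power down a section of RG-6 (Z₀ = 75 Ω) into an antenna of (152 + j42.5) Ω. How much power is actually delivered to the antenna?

|Γ| = |(77 + j42.5)/(227 + j42.5)| = 0.381
|Γ|² = 0.145
P_refl = |Γ|²·P_inc = 28.6 W, P_del = (1 − |Γ|²)·P_inc = 168 W

P_delivered ≈ 168 W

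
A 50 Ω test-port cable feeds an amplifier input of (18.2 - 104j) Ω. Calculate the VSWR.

VSWR ≈ 14.9

Γ = (Z_L − Z_0)/(Z_L + Z_0) = (-31.8 − j104)/(68.2 − j104)
|Γ| = 109/124 = 0.874
VSWR = (1 + |Γ|)/(1 − |Γ|) = 1.87/0.126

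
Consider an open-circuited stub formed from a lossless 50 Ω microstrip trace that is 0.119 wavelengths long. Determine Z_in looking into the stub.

Z_in ≈ −j53.9 Ω

βl = 2π × 0.119 = 42.8°
tan(βl) = 0.927
For an open-circuited stub, Z_in = −jZ_0·cot(βl) = −jZ_0/tan(βl)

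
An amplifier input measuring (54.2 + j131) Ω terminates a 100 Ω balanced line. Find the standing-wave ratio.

Γ = (Z_L − Z_0)/(Z_L + Z_0) = (-45.8 + j131)/(154.2 + j131)
|Γ| = 139/202 = 0.686
VSWR = (1 + |Γ|)/(1 − |Γ|) = 1.69/0.314

VSWR ≈ 5.37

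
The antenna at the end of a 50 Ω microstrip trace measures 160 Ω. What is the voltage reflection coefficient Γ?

Γ = 0.524

Γ = (Z_L − Z_0)/(Z_L + Z_0) = (160 − 50)/(160 + 50) = 110/210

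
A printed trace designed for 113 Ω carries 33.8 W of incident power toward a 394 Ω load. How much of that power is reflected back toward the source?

P_reflected ≈ 10.4 W

Γ = (394 − 113)/(394 + 113) = 0.554
|Γ|² = 0.307
P_refl = |Γ|²·P_inc = 10.4 W, P_del = (1 − |Γ|²)·P_inc = 23.4 W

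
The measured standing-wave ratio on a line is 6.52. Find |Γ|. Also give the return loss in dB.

|Γ| = (S − 1)/(S + 1) = (6.52 − 1)/(6.52 + 1) = 5.52/7.52
RL = −20·log₁₀|Γ| = −20·log₁₀(0.734)

|Γ| ≈ 0.734; return loss ≈ 2.69 dB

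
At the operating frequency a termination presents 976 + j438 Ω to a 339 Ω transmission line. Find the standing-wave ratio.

Γ = (Z_L − Z_0)/(Z_L + Z_0) = (637 + j438)/(1315 + j438)
|Γ| = 773/1390 = 0.558
VSWR = (1 + |Γ|)/(1 − |Γ|) = 1.56/0.442

VSWR ≈ 3.52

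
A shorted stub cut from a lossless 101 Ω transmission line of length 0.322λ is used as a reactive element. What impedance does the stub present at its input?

Z_in ≈ −j208 Ω

βl = 2π × 0.322 = 116°
tan(βl) = -2.06
For a shorted stub, Z_in = jZ_0·tan(βl)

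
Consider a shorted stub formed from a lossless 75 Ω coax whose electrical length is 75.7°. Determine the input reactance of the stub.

X_in ≈ 294 Ω (inductive)

tan(βl) = 3.92
For a shorted stub, Z_in = jZ_0·tan(βl)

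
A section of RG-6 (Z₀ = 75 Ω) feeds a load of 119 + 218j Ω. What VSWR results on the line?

VSWR ≈ 7.41

Γ = (Z_L − Z_0)/(Z_L + Z_0) = (44 + j218)/(194 + j218)
|Γ| = 222/292 = 0.762
VSWR = (1 + |Γ|)/(1 − |Γ|) = 1.76/0.238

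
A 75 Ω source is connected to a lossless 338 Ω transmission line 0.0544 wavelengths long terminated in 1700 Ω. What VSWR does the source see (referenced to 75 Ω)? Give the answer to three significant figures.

βl = 2π × 0.0544 = 19.6°
tan(βl) = 0.356
Z_in = Z_0·(Z_L + jZ_0·tanβl)/(Z_0 + jZ_L·tanβl) = 456 − j695 Ω
Γ_s = (Z_in − Z_s)/(Z_in + Z_s) = (381 − j695)/(531 − j695), |Γ_s| = 0.906
VSWR = (1 + |Γ_s|)/(1 − |Γ_s|)

VSWR ≈ 20.3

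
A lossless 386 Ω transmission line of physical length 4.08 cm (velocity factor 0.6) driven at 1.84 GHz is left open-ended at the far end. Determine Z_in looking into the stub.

Z_in ≈ +j672 Ω

λ = v/f = 0.6·c / 1.84 GHz = 0.0978 m
βl = 2π·l/λ = 2π × 0.417 = 150°
tan(βl) = -0.574
For an open-ended stub, Z_in = −jZ_0·cot(βl) = −jZ_0/tan(βl)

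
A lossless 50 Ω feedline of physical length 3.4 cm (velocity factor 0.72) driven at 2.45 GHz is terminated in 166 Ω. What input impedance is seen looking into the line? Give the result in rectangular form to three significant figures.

λ = v/f = 0.72·c / 2.45 GHz = 0.0882 m
βl = 2π·l/λ = 2π × 0.386 = 139°
tan(βl) = tan(139°) = -0.874
Z_in = Z_0·(Z_L + jZ_0·tanβl)/(Z_0 + jZ_L·tanβl)
     = 50·(166 − j43.7)/(50 − j145)

Z_in ≈ 31.1 + j46.5 Ω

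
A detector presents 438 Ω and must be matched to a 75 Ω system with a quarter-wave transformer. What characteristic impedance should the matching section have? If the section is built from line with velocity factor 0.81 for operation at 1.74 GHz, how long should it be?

Z_qwt ≈ 181 Ω; length ≈ 3.49 cm

Z_qwt = √(Z_0·R_L) = √(75 × 438) = √32850
λ = 0.81·c/f = 0.14 m, so l = λ/4 = 0.0349 m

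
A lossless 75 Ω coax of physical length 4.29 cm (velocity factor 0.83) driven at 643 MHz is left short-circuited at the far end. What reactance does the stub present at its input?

X_in ≈ 62.7 Ω (inductive)

λ = v/f = 0.83·c / 643 MHz = 0.387 m
βl = 2π·l/λ = 2π × 0.111 = 39.9°
tan(βl) = 0.836
For a short-circuited stub, Z_in = jZ_0·tan(βl)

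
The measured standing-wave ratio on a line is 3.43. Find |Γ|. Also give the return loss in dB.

|Γ| ≈ 0.549; return loss ≈ 5.22 dB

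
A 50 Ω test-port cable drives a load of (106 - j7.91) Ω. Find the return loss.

RL ≈ 8.82 dB

Γ = (56 − j7.91)/(156 − j7.91), |Γ| = 0.362
RL = −20·log₁₀|Γ| = −20·log₁₀(0.362)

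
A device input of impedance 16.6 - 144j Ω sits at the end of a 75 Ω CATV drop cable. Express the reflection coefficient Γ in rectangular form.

Γ ≈ 0.528 − j0.742

Γ = (Z_L − Z_0)/(Z_L + Z_0) = (-58.4 − j144)/(91.6 − j144)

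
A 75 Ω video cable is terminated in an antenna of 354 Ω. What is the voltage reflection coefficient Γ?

Γ = (Z_L − Z_0)/(Z_L + Z_0) = (354 − 75)/(354 + 75) = 279/429

Γ = 0.65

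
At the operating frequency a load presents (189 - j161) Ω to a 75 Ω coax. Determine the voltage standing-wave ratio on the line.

Γ = (Z_L − Z_0)/(Z_L + Z_0) = (114 − j161)/(264 − j161)
|Γ| = 197/309 = 0.638
VSWR = (1 + |Γ|)/(1 − |Γ|) = 1.64/0.362

VSWR ≈ 4.52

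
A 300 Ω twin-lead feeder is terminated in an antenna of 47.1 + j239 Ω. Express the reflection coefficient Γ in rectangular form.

Γ = (Z_L − Z_0)/(Z_L + Z_0) = (-252.9 + j239)/(347.1 + j239)

Γ ≈ -0.173 + j0.807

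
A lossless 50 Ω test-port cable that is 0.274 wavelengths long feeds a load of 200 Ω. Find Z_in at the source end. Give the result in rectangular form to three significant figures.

βl = 2π × 0.274 = 98.6°
tan(βl) = tan(98.6°) = -6.58
Z_in = Z_0·(Z_L + jZ_0·tanβl)/(Z_0 + jZ_L·tanβl)
     = 50·(200 − j329)/(50 − j1320)

Z_in ≈ 12.8 + j7.11 Ω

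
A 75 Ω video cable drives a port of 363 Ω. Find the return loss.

RL ≈ 3.64 dB

Γ = (363 − 75)/(363 + 75) = 0.658
RL = −20·log₁₀|Γ| = −20·log₁₀(0.658)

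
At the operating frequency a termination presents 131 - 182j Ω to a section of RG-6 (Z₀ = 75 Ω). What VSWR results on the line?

VSWR ≈ 5.51

Γ = (Z_L − Z_0)/(Z_L + Z_0) = (56 − j182)/(206 − j182)
|Γ| = 190/275 = 0.693
VSWR = (1 + |Γ|)/(1 − |Γ|) = 1.69/0.307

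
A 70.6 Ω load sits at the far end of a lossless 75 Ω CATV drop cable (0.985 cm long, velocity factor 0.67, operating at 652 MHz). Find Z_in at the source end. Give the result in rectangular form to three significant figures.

λ = v/f = 0.67·c / 652 MHz = 0.308 m
βl = 2π·l/λ = 2π × 0.032 = 11.5°
tan(βl) = tan(11.5°) = 0.203
Z_in = Z_0·(Z_L + jZ_0·tanβl)/(Z_0 + jZ_L·tanβl)
     = 75·(70.6 + j15.3)/(75 + j14.4)

Z_in ≈ 70.9 + j1.68 Ω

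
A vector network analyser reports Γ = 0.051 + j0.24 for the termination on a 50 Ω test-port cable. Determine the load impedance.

Z_L ≈ 49 + j25 Ω

Z_L = Z_0·(1 + Γ)/(1 − Γ) = 50·(1.05 + j0.24)/(0.949 − j0.24)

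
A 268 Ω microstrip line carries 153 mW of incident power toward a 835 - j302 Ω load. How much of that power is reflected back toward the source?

P_reflected ≈ 48.3 mW

|Γ| = |(567 − j302)/(1103 − j302)| = 0.562
|Γ|² = 0.316
P_refl = |Γ|²·P_inc = 48.3 mW, P_del = (1 − |Γ|²)·P_inc = 105 mW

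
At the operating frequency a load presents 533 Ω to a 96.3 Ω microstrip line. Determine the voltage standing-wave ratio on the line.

Γ = (533 − 96.3)/(533 + 96.3) = 0.694
VSWR = (1 + 0.694)/(1 − 0.694)

VSWR ≈ 5.53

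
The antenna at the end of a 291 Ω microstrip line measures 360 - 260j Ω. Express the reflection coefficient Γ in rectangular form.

Γ ≈ 0.229 − j0.308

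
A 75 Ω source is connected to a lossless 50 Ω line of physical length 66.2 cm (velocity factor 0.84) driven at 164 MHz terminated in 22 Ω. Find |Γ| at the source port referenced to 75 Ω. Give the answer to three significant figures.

λ = v/f = 0.84·c / 164 MHz = 1.54 m
βl = 2π·l/λ = 2π × 0.431 = 155°
tan(βl) = -0.464
Z_in = Z_0·(Z_L + jZ_0·tanβl)/(Z_0 + jZ_L·tanβl) = 25.7 − j18 Ω
Γ_s = (Z_in − Z_s)/(Z_in + Z_s) = (-49.3 − j18)/(101 − j18), |Γ_s| = 0.513

|Γ| ≈ 0.513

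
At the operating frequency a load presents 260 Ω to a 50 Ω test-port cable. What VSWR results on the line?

Γ = (260 − 50)/(260 + 50) = 0.677
VSWR = (1 + 0.677)/(1 − 0.677)

VSWR ≈ 5.2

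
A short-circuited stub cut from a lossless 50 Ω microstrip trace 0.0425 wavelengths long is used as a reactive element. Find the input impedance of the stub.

Z_in ≈ +j13.7 Ω

βl = 2π × 0.0425 = 15.3°
tan(βl) = 0.274
For a short-circuited stub, Z_in = jZ_0·tan(βl)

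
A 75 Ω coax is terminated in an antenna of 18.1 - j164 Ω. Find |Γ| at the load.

|Γ| ≈ 0.92

Γ = (Z_L − Z_0)/(Z_L + Z_0) = (-56.9 − j164)/(93.1 − j164)
|Γ| = 174/189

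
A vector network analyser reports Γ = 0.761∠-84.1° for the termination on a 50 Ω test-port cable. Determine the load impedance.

Z_L ≈ 14.8 − j53.2 Ω

Z_L = Z_0·(1 + Γ)/(1 − Γ) = 50·(1.08 − j0.757)/(0.922 + j0.757)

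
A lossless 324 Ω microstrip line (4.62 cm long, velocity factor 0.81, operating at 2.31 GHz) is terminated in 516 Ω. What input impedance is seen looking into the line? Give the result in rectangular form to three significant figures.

λ = v/f = 0.81·c / 2.31 GHz = 0.105 m
βl = 2π·l/λ = 2π × 0.439 = 158°
tan(βl) = tan(158°) = -0.402
Z_in = Z_0·(Z_L + jZ_0·tanβl)/(Z_0 + jZ_L·tanβl)
     = 324·(516 − j130)/(324 − j207)

Z_in ≈ 425 + j142 Ω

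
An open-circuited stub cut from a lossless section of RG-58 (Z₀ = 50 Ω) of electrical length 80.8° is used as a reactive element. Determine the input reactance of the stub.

X_in ≈ -8.1 Ω (capacitive)

tan(βl) = 6.17
For an open-circuited stub, Z_in = −jZ_0·cot(βl) = −jZ_0/tan(βl)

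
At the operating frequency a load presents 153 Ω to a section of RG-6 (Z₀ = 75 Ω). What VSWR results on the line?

VSWR ≈ 2.04

For a purely resistive load, VSWR = R_L/Z_0 or Z_0/R_L (whichever > 1) = 153/75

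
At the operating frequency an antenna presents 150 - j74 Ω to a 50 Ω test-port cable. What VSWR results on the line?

Γ = (Z_L − Z_0)/(Z_L + Z_0) = (100 − j74)/(200 − j74)
|Γ| = 124/213 = 0.583
VSWR = (1 + |Γ|)/(1 − |Γ|) = 1.58/0.417

VSWR ≈ 3.8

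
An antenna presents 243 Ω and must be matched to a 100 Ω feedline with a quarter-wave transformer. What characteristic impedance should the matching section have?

Z_qwt = √(Z_0·R_L) = √(100 × 243) = √24300

Z_qwt ≈ 156 Ω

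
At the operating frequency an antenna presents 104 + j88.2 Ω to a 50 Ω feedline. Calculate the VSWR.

VSWR ≈ 3.79

Γ = (Z_L − Z_0)/(Z_L + Z_0) = (54 + j88.2)/(154 + j88.2)
|Γ| = 103/177 = 0.583
VSWR = (1 + |Γ|)/(1 − |Γ|) = 1.58/0.417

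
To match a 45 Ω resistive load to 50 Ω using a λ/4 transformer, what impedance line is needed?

Z_qwt = √(Z_0·R_L) = √(50 × 45) = √2250

Z_qwt ≈ 47.4 Ω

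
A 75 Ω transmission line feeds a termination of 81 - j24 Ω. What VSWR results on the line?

VSWR ≈ 1.37

Γ = (Z_L − Z_0)/(Z_L + Z_0) = (6 − j24)/(156 − j24)
|Γ| = 24.7/158 = 0.157
VSWR = (1 + |Γ|)/(1 − |Γ|) = 1.16/0.843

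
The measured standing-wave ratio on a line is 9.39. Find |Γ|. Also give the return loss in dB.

|Γ| ≈ 0.808; return loss ≈ 1.86 dB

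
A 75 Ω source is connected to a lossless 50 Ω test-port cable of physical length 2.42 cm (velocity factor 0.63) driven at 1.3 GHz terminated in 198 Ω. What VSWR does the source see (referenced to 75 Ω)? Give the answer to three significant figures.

λ = v/f = 0.63·c / 1.3 GHz = 0.145 m
βl = 2π·l/λ = 2π × 0.166 = 59.9°
tan(βl) = 1.73
Z_in = Z_0·(Z_L + jZ_0·tanβl)/(Z_0 + jZ_L·tanβl) = 16.5 − j26.5 Ω
Γ_s = (Z_in − Z_s)/(Z_in + Z_s) = (-58.5 − j26.5)/(91.5 − j26.5), |Γ_s| = 0.674
VSWR = (1 + |Γ_s|)/(1 − |Γ_s|)

VSWR ≈ 5.14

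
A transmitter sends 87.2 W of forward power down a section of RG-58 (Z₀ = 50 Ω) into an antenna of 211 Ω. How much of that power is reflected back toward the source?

P_reflected ≈ 33.2 W

Γ = (211 − 50)/(211 + 50) = 0.617
|Γ|² = 0.381
P_refl = |Γ|²·P_inc = 33.2 W, P_del = (1 − |Γ|²)·P_inc = 54 W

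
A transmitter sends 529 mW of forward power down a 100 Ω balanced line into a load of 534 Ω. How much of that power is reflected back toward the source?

P_reflected ≈ 248 mW

Γ = (534 − 100)/(534 + 100) = 0.685
|Γ|² = 0.469
P_refl = |Γ|²·P_inc = 248 mW, P_del = (1 − |Γ|²)·P_inc = 281 mW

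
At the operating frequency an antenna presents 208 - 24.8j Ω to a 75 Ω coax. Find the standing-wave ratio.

VSWR ≈ 2.82

Γ = (Z_L − Z_0)/(Z_L + Z_0) = (133 − j24.8)/(283 − j24.8)
|Γ| = 135/284 = 0.476
VSWR = (1 + |Γ|)/(1 − |Γ|) = 1.48/0.524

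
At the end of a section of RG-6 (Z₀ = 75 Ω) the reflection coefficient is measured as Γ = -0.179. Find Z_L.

Z_L = Z_0·(1 + Γ)/(1 − Γ) = 75·(0.821)/(1.18)

Z_L ≈ 52.2 Ω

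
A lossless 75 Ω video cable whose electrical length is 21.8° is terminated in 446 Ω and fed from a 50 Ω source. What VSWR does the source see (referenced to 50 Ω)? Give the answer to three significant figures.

tan(βl) = 0.4
Z_in = Z_0·(Z_L + jZ_0·tanβl)/(Z_0 + jZ_L·tanβl) = 77.7 − j155 Ω
Γ_s = (Z_in − Z_s)/(Z_in + Z_s) = (27.7 − j155)/(128 − j155), |Γ_s| = 0.784
VSWR = (1 + |Γ_s|)/(1 − |Γ_s|)

VSWR ≈ 8.25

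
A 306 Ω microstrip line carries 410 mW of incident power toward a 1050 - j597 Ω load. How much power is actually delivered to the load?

P_delivered ≈ 240 mW

|Γ| = |(744 − j597)/(1356 − j597)| = 0.644
|Γ|² = 0.415
P_refl = |Γ|²·P_inc = 170 mW, P_del = (1 − |Γ|²)·P_inc = 240 mW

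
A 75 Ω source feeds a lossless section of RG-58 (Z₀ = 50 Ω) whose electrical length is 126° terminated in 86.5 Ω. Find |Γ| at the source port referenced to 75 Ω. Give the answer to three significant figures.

|Γ| ≈ 0.374

tan(βl) = -1.38
Z_in = Z_0·(Z_L + jZ_0·tanβl)/(Z_0 + jZ_L·tanβl) = 37.5 + j20.6 Ω
Γ_s = (Z_in − Z_s)/(Z_in + Z_s) = (-37.5 + j20.6)/(113 + j20.6), |Γ_s| = 0.374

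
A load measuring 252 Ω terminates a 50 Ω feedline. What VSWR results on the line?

VSWR ≈ 5.04

For a purely resistive load, VSWR = R_L/Z_0 or Z_0/R_L (whichever > 1) = 252/50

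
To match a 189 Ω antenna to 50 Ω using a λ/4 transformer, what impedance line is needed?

Z_qwt = √(Z_0·R_L) = √(50 × 189) = √9450

Z_qwt ≈ 97.2 Ω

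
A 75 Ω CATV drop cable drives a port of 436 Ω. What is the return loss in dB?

Γ = (436 − 75)/(436 + 75) = 0.706
RL = −20·log₁₀|Γ| = −20·log₁₀(0.706)

RL ≈ 3.02 dB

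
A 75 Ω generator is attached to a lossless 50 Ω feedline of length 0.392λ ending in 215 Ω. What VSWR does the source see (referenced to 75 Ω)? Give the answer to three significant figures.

VSWR ≈ 4.32

βl = 2π × 0.392 = 141°
tan(βl) = -0.806
Z_in = Z_0·(Z_L + jZ_0·tanβl)/(Z_0 + jZ_L·tanβl) = 27.2 + j54.2 Ω
Γ_s = (Z_in − Z_s)/(Z_in + Z_s) = (-47.8 + j54.2)/(102 + j54.2), |Γ_s| = 0.624
VSWR = (1 + |Γ_s|)/(1 − |Γ_s|)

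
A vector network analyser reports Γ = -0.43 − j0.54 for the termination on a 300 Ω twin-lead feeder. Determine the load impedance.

Z_L = Z_0·(1 + Γ)/(1 − Γ) = 300·(0.57 − j0.54)/(1.43 + j0.54)

Z_L ≈ 67.2 − j139 Ω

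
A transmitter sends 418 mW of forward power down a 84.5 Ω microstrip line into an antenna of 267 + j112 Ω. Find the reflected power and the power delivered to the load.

P_reflected ≈ 141 mW; P_delivered ≈ 277 mW

|Γ| = |(182.5 + j112)/(351.5 + j112)| = 0.58
|Γ|² = 0.337
P_refl = |Γ|²·P_inc = 141 mW, P_del = (1 − |Γ|²)·P_inc = 277 mW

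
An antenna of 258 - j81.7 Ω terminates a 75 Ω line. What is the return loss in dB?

RL ≈ 4.66 dB

Γ = (183 − j81.7)/(333 − j81.7), |Γ| = 0.584
RL = −20·log₁₀|Γ| = −20·log₁₀(0.584)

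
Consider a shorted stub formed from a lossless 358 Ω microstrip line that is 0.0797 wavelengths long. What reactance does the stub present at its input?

βl = 2π × 0.0797 = 28.7°
tan(βl) = 0.547
For a shorted stub, Z_in = jZ_0·tan(βl)

X_in ≈ 196 Ω (inductive)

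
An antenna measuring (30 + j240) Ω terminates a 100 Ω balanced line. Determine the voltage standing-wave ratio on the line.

VSWR ≈ 22.8

Γ = (Z_L − Z_0)/(Z_L + Z_0) = (-70 + j240)/(130 + j240)
|Γ| = 250/273 = 0.916
VSWR = (1 + |Γ|)/(1 − |Γ|) = 1.92/0.0841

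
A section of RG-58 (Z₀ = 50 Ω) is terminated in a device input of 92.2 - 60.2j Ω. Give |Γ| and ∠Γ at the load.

Γ = (Z_L − Z_0)/(Z_L + Z_0) = (42.2 − j60.2)/(142.2 − j60.2)
|Γ| = 73.5/154 = 0.476

Γ ≈ 0.476 ∠ -32°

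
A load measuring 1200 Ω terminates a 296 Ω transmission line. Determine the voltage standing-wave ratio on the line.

VSWR ≈ 4.05

Γ = (1200 − 296)/(1200 + 296) = 0.604
VSWR = (1 + 0.604)/(1 − 0.604)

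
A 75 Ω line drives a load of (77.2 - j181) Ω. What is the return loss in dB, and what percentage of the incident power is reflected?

RL ≈ 2.32 dB; 58.6% of incident power reflected

Γ = (2.2 − j181)/(152.2 − j181), |Γ| = 0.765
RL = −20·log₁₀(0.765) = 2.32 dB
P_refl/P_inc = |Γ|² = 0.586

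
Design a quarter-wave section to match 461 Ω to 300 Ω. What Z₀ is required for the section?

Z_qwt ≈ 372 Ω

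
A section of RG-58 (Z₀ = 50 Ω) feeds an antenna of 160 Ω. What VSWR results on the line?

VSWR ≈ 3.2

For a purely resistive load, VSWR = R_L/Z_0 or Z_0/R_L (whichever > 1) = 160/50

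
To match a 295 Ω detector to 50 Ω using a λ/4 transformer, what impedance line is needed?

Z_qwt = √(Z_0·R_L) = √(50 × 295) = √14750

Z_qwt ≈ 121 Ω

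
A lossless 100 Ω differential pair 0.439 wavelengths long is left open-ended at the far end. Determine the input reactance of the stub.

βl = 2π × 0.439 = 158°
tan(βl) = -0.403
For an open-ended stub, Z_in = −jZ_0·cot(βl) = −jZ_0/tan(βl)

X_in ≈ 248 Ω (inductive)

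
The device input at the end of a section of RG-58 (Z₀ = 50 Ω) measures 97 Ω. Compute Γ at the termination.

Γ = 0.32

Γ = (Z_L − Z_0)/(Z_L + Z_0) = (97 − 50)/(97 + 50) = 47/147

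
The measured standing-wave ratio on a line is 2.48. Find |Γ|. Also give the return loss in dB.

|Γ| = (S − 1)/(S + 1) = (2.48 − 1)/(2.48 + 1) = 1.48/3.48
RL = −20·log₁₀|Γ| = −20·log₁₀(0.425)

|Γ| ≈ 0.425; return loss ≈ 7.43 dB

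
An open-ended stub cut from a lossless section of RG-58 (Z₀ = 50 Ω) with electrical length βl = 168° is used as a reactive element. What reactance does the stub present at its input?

X_in ≈ 235 Ω (inductive)

tan(βl) = -0.213
For an open-ended stub, Z_in = −jZ_0·cot(βl) = −jZ_0/tan(βl)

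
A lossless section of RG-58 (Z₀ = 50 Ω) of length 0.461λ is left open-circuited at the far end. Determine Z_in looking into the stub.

βl = 2π × 0.461 = 166°
tan(βl) = -0.25
For an open-circuited stub, Z_in = −jZ_0·cot(βl) = −jZ_0/tan(βl)

Z_in ≈ +j200 Ω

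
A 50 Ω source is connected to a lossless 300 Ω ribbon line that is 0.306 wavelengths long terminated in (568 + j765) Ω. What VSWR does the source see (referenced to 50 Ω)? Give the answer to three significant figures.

VSWR ≈ 1.72

βl = 2π × 0.306 = 110°
tan(βl) = -2.72
Z_in = Z_0·(Z_L + jZ_0·tanβl)/(Z_0 + jZ_L·tanβl) = 53.3 + j28 Ω
Γ_s = (Z_in − Z_s)/(Z_in + Z_s) = (3.29 + j28)/(103 + j28), |Γ_s| = 0.264
VSWR = (1 + |Γ_s|)/(1 − |Γ_s|)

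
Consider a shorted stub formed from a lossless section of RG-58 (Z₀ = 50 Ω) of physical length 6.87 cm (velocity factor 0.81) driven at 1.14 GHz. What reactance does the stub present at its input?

λ = v/f = 0.81·c / 1.14 GHz = 0.213 m
βl = 2π·l/λ = 2π × 0.322 = 116°
tan(βl) = -2.05
For a shorted stub, Z_in = jZ_0·tan(βl)

X_in ≈ -102 Ω (capacitive)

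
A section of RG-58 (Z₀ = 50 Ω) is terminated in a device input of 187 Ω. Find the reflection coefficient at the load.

Γ = 0.578

Γ = (Z_L − Z_0)/(Z_L + Z_0) = (187 − 50)/(187 + 50) = 137/237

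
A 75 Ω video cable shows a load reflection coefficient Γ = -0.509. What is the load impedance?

Z_L = Z_0·(1 + Γ)/(1 − Γ) = 75·(0.491)/(1.51)

Z_L ≈ 24.4 Ω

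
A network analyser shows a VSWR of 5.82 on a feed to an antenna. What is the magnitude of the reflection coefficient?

|Γ| = (S − 1)/(S + 1) = (5.82 − 1)/(5.82 + 1) = 4.82/6.82

|Γ| ≈ 0.707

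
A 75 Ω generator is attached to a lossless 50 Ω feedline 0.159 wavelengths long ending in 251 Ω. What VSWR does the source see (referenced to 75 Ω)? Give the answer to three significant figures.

VSWR ≈ 6.33

βl = 2π × 0.159 = 57.2°
tan(βl) = 1.55
Z_in = Z_0·(Z_L + jZ_0·tanβl)/(Z_0 + jZ_L·tanβl) = 13.9 − j30.4 Ω
Γ_s = (Z_in − Z_s)/(Z_in + Z_s) = (-61.1 − j30.4)/(88.9 − j30.4), |Γ_s| = 0.727
VSWR = (1 + |Γ_s|)/(1 − |Γ_s|)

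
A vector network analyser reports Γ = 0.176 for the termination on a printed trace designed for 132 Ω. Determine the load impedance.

Z_L = Z_0·(1 + Γ)/(1 − Γ) = 132·(1.18)/(0.824)

Z_L ≈ 188 Ω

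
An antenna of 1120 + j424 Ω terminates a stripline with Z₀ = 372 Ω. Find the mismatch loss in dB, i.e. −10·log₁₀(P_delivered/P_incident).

Γ = (748 + j424)/(1492 + j424), |Γ| = 0.554
|Γ|² = 0.307, so P_del/P_inc = 1 − |Γ|² = 0.693
ML = −10·log₁₀(1 − |Γ|²)

mismatch loss ≈ 1.59 dB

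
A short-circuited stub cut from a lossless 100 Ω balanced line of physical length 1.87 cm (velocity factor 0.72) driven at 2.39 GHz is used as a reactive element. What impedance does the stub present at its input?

Z_in ≈ +j360 Ω

λ = v/f = 0.72·c / 2.39 GHz = 0.0904 m
βl = 2π·l/λ = 2π × 0.207 = 74.5°
tan(βl) = 3.6
For a short-circuited stub, Z_in = jZ_0·tan(βl)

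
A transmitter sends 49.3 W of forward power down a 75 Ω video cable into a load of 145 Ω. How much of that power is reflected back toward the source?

P_reflected ≈ 4.99 W

Γ = (145 − 75)/(145 + 75) = 0.318
|Γ|² = 0.101
P_refl = |Γ|²·P_inc = 4.99 W, P_del = (1 − |Γ|²)·P_inc = 44.3 W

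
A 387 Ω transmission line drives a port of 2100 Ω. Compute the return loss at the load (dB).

RL ≈ 3.24 dB

Γ = (2100 − 387)/(2100 + 387) = 0.689
RL = −20·log₁₀|Γ| = −20·log₁₀(0.689)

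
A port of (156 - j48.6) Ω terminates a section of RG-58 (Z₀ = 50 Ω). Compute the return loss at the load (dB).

RL ≈ 5.18 dB

Γ = (106 − j48.6)/(206 − j48.6), |Γ| = 0.551
RL = −20·log₁₀|Γ| = −20·log₁₀(0.551)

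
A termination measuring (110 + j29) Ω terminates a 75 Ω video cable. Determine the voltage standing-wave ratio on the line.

VSWR ≈ 1.64

Γ = (Z_L − Z_0)/(Z_L + Z_0) = (35 + j29)/(185 + j29)
|Γ| = 45.5/187 = 0.243
VSWR = (1 + |Γ|)/(1 − |Γ|) = 1.24/0.757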